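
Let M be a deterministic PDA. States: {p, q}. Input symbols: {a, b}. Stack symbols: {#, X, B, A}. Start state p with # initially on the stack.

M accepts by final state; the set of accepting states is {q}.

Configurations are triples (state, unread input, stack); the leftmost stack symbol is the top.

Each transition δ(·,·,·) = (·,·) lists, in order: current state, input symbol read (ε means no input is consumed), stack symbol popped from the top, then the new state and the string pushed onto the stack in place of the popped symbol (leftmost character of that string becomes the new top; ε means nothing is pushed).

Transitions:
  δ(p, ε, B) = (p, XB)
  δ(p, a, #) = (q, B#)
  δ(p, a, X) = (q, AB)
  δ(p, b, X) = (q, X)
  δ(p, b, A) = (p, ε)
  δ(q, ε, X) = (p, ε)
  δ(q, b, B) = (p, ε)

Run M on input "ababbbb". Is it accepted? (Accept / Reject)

Reject

(p, ababbbb, #)
  read a, top #: go to q, push B# → (q, babbbb, B#)
  read b, top B: go to p, push ε → (p, abbbb, #)
  read a, top #: go to q, push B# → (q, bbbb, B#)
  read b, top B: go to p, push ε → (p, bbb, #)
No transition applies at (p, bbb, #); input not fully consumed.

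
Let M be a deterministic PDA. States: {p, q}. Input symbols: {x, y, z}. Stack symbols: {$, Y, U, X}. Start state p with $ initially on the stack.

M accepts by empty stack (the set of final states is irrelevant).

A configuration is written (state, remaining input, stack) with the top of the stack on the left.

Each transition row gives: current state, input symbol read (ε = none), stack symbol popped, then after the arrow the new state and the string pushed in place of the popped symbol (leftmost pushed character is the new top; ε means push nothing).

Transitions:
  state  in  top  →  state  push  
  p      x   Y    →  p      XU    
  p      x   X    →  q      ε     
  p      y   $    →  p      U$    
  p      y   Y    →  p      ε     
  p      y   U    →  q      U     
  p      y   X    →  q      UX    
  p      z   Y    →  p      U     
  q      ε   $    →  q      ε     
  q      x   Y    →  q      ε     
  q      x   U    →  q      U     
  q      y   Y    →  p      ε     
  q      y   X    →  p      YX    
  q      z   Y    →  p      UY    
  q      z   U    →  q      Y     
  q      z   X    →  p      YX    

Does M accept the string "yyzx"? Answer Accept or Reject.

(p, yyzx, $)
  read y, top $: go to p, push U$ → (p, yzx, U$)
  read y, top U: go to q, push U → (q, zx, U$)
  read z, top U: go to q, push Y → (q, x, Y$)
  read x, top Y: go to q, push ε → (q, ε, $)
  ε-move, top $: go to q, push ε → (q, ε, ε)
All input consumed and the stack is empty.

Accept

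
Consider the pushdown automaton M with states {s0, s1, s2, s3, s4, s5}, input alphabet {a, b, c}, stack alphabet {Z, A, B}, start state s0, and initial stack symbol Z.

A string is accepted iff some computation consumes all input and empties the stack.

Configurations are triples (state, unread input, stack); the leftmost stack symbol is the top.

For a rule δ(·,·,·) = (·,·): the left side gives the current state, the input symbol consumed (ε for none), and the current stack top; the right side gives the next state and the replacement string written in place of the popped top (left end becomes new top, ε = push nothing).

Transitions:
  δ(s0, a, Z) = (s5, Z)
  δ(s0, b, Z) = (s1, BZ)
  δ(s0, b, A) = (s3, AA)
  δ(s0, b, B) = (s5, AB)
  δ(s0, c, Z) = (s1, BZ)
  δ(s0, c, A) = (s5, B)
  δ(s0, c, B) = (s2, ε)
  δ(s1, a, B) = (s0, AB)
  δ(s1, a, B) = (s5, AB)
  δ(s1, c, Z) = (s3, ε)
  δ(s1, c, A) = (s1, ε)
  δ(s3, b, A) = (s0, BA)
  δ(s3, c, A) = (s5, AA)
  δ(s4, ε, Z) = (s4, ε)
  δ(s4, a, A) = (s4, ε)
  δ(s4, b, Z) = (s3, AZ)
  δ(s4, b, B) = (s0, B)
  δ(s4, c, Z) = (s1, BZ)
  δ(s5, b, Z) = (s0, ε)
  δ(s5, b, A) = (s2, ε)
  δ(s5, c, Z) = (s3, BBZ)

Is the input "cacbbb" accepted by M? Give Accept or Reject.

No computation consumes all input and empties the stack.

Reject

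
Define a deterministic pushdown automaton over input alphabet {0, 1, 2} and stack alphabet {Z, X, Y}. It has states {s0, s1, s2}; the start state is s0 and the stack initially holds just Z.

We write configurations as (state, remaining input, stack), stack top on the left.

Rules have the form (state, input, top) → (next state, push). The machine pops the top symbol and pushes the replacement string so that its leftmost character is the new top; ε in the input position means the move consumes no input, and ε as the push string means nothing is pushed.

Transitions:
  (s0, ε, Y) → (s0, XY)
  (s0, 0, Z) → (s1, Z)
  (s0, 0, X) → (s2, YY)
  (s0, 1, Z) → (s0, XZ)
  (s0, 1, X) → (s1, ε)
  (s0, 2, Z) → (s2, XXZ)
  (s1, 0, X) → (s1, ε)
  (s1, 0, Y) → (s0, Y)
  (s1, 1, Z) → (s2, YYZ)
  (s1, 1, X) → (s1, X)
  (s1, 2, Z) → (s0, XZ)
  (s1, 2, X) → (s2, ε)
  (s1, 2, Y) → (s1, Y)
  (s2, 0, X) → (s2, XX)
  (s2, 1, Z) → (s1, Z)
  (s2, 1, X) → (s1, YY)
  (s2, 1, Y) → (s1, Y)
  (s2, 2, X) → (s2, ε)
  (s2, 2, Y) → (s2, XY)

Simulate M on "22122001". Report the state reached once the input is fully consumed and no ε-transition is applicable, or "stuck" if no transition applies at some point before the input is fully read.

(s0, 22122001, Z) ⊢ (s2, 2122001, XXZ) ⊢ (s2, 122001, XZ) ⊢ (s1, 22001, YYZ) ⊢ (s1, 2001, YYZ) ⊢ (s1, 001, YYZ) ⊢ (s0, 01, YYZ) ⊢ (s0, 01, XYYZ) ⊢ (s2, 1, YYYYZ) ⊢ (s1, ε, YYYYZ)
All input consumed; M is in state s1.

s1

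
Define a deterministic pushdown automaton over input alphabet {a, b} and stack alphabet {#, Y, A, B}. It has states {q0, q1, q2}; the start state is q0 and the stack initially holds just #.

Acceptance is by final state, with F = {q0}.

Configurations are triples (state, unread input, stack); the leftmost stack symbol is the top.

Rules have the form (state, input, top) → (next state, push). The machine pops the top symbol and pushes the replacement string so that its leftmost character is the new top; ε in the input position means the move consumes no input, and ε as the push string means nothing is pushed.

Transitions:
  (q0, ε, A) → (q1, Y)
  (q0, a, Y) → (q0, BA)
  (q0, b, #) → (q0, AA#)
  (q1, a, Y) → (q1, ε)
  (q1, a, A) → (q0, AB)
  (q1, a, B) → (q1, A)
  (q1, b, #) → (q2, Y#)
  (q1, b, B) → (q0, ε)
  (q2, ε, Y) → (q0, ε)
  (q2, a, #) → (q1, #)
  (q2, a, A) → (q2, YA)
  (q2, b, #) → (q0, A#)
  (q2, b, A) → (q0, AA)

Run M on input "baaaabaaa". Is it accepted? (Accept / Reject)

(q0, baaaabaaa, #) ⊢ (q0, aaaabaaa, AA#) ⊢ (q1, aaaabaaa, YA#) ⊢ (q1, aaabaaa, A#) ⊢ (q0, aabaaa, AB#) ⊢ (q1, aabaaa, YB#) ⊢ (q1, abaaa, B#) ⊢ (q1, baaa, A#)
No transition applies at (q1, baaa, A#); input not fully consumed.

Reject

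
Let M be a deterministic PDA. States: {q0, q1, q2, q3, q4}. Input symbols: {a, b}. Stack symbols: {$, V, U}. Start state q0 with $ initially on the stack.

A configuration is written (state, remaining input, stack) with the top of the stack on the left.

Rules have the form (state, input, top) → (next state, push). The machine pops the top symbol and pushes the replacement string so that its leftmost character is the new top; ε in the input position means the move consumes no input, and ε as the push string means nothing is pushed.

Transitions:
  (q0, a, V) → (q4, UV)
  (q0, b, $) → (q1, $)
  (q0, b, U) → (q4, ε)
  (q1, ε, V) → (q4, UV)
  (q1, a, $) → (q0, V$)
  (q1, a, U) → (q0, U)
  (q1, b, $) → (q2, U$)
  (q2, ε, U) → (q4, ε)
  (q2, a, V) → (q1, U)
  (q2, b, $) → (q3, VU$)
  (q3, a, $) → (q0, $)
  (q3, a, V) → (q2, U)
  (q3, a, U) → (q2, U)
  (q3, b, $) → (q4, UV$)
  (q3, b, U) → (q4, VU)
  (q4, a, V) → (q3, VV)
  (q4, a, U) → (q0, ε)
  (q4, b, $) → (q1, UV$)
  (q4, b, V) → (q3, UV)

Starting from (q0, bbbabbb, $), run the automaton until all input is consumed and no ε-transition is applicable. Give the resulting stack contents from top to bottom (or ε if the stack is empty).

(q0, bbbabbb, $)
  read b, top $: go to q1, push $ → (q1, bbabbb, $)
  read b, top $: go to q2, push U$ → (q2, babbb, U$)
  ε-move, top U: go to q4, push ε → (q4, babbb, $)
  read b, top $: go to q1, push UV$ → (q1, abbb, UV$)
  read a, top U: go to q0, push U → (q0, bbb, UV$)
  read b, top U: go to q4, push ε → (q4, bb, V$)
  read b, top V: go to q3, push UV → (q3, b, UV$)
  read b, top U: go to q4, push VU → (q4, ε, VUV$)
All input consumed in state q4 with stack VUV$.

VUV$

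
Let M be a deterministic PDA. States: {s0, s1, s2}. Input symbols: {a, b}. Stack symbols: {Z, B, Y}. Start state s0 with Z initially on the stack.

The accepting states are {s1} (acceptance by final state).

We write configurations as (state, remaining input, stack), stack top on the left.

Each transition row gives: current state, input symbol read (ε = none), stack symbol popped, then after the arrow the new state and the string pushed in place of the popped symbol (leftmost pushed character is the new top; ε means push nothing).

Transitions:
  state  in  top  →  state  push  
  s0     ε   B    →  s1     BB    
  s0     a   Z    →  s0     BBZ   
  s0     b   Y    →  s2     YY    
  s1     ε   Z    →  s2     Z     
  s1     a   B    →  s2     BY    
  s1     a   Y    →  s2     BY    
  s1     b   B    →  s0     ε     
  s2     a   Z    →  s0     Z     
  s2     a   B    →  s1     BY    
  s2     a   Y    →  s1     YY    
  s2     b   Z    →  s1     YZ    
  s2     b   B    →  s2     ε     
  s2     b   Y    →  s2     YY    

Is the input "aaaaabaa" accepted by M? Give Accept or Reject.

Reject

(s0, aaaaabaa, Z) ⊢ (s0, aaaabaa, BBZ) ⊢ (s1, aaaabaa, BBBZ) ⊢ (s2, aaabaa, BYBBZ) ⊢ (s1, aabaa, BYYBBZ) ⊢ (s2, abaa, BYYYBBZ) ⊢ (s1, baa, BYYYYBBZ) ⊢ (s0, aa, YYYYBBZ)
No transition applies at (s0, aa, YYYYBBZ); input not fully consumed.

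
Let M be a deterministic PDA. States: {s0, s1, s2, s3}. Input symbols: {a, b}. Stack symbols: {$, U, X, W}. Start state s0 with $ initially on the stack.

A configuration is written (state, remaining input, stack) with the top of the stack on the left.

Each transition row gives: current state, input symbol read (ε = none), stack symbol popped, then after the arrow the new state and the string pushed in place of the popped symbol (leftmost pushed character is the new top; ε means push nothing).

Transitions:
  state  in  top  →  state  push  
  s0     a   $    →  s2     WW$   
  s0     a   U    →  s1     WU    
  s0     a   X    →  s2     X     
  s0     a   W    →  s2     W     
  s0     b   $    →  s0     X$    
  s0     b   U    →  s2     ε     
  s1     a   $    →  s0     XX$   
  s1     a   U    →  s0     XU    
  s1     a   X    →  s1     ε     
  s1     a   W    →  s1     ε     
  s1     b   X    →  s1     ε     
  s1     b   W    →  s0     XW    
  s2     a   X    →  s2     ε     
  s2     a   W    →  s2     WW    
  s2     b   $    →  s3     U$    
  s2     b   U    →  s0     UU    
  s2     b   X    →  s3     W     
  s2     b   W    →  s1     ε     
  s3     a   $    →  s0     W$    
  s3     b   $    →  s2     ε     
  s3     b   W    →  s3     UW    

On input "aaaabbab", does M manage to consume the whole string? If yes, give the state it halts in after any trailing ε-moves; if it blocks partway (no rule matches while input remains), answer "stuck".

s3

(s0, aaaabbab, $) ⊢ (s2, aaabbab, WW$) ⊢ (s2, aabbab, WWW$) ⊢ (s2, abbab, WWWW$) ⊢ (s2, bbab, WWWWW$) ⊢ (s1, bab, WWWW$) ⊢ (s0, ab, XWWWW$) ⊢ (s2, b, XWWWW$) ⊢ (s3, ε, WWWWW$)
All input consumed; M is in state s3.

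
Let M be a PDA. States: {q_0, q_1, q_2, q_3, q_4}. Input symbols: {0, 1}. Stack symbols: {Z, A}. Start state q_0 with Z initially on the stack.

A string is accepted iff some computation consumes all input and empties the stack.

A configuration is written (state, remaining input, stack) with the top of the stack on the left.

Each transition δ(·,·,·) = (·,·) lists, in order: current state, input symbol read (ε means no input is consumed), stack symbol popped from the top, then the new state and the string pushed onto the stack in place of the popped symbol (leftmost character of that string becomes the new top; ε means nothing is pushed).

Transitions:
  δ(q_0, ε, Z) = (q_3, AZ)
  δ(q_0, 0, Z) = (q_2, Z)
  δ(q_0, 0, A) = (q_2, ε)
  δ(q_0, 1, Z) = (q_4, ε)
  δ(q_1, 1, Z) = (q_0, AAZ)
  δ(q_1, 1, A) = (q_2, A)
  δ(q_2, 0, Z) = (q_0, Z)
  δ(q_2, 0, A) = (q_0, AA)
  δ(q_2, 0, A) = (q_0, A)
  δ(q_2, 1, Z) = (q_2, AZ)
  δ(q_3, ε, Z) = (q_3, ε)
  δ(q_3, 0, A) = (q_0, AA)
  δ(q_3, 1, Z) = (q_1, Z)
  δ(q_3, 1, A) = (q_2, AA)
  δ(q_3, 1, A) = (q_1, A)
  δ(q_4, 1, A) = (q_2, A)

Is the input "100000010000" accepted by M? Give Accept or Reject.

No computation consumes all input and empties the stack.

Reject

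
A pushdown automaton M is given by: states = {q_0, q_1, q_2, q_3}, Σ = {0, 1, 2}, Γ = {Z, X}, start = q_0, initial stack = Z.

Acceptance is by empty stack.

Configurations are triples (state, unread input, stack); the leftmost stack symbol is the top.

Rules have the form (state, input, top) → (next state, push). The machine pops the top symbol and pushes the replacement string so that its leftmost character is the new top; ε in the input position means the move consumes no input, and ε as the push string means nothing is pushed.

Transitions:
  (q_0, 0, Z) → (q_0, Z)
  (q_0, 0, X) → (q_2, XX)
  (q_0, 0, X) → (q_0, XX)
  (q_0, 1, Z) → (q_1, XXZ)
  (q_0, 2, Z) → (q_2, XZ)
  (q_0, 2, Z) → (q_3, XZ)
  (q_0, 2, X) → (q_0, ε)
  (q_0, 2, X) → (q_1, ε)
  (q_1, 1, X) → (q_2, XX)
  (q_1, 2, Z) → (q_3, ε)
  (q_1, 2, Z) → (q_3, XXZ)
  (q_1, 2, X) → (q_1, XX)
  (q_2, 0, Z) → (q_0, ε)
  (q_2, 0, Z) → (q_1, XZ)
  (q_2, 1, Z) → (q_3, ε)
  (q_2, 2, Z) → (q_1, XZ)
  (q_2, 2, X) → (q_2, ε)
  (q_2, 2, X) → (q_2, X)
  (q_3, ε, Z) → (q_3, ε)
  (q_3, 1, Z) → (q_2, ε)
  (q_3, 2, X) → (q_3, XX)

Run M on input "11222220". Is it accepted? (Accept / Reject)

Accept

One accepting computation: (q_0, 11222220, Z) ⊢ (q_1, 1222220, XXZ) ⊢ (q_2, 222220, XXXZ) ⊢ (q_2, 22220, XXZ) ⊢ (q_2, 2220, XZ) ⊢ (q_2, 220, XZ) ⊢ (q_2, 20, XZ) ⊢ (q_2, 0, Z) ⊢ (q_0, ε, ε)
All input consumed and the stack is empty.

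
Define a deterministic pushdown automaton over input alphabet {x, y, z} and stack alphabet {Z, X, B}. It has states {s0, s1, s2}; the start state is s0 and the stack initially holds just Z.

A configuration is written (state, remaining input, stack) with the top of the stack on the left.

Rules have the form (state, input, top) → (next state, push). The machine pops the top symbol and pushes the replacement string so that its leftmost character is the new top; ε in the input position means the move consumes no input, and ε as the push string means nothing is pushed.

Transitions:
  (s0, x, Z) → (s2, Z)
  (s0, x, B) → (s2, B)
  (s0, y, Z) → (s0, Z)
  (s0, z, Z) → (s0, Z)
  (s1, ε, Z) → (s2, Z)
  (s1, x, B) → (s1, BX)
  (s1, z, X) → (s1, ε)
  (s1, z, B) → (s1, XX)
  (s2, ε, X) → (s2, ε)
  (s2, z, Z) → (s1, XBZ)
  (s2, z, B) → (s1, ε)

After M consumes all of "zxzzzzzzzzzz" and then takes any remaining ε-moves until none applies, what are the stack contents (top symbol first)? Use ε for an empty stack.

Z

(s0, zxzzzzzzzzzz, Z)
  read z, top Z: go to s0, push Z → (s0, xzzzzzzzzzz, Z)
  read x, top Z: go to s2, push Z → (s2, zzzzzzzzzz, Z)
  read z, top Z: go to s1, push XBZ → (s1, zzzzzzzzz, XBZ)
  read z, top X: go to s1, push ε → (s1, zzzzzzzz, BZ)
  read z, top B: go to s1, push XX → (s1, zzzzzzz, XXZ)
  read z, top X: go to s1, push ε → (s1, zzzzzz, XZ)
  read z, top X: go to s1, push ε → (s1, zzzzz, Z)
  ε-move, top Z: go to s2, push Z → (s2, zzzzz, Z)
  read z, top Z: go to s1, push XBZ → (s1, zzzz, XBZ)
  read z, top X: go to s1, push ε → (s1, zzz, BZ)
  read z, top B: go to s1, push XX → (s1, zz, XXZ)
  read z, top X: go to s1, push ε → (s1, z, XZ)
  read z, top X: go to s1, push ε → (s1, ε, Z)
  ε-move, top Z: go to s2, push Z → (s2, ε, Z)
All input consumed in state s2 with stack Z.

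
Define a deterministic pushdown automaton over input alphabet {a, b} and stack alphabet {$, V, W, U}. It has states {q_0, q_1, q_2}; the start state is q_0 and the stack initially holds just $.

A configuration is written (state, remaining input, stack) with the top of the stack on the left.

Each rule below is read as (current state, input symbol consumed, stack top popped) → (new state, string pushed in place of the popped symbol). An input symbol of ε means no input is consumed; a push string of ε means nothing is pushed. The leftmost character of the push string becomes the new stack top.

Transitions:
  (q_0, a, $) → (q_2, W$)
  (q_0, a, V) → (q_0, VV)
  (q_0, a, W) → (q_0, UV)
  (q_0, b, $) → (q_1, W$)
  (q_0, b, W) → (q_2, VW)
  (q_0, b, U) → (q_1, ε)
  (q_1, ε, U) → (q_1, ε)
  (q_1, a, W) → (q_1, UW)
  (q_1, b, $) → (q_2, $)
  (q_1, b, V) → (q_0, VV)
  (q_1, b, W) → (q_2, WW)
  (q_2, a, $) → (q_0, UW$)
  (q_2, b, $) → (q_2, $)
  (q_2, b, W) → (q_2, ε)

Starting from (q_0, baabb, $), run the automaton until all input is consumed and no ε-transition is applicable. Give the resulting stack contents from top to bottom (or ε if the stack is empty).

(q_0, baabb, $)
  read b, top $: go to q_1, push W$ → (q_1, aabb, W$)
  read a, top W: go to q_1, push UW → (q_1, abb, UW$)
  ε-move, top U: go to q_1, push ε → (q_1, abb, W$)
  read a, top W: go to q_1, push UW → (q_1, bb, UW$)
  ε-move, top U: go to q_1, push ε → (q_1, bb, W$)
  read b, top W: go to q_2, push WW → (q_2, b, WW$)
  read b, top W: go to q_2, push ε → (q_2, ε, W$)
All input consumed in state q_2 with stack W$.

W$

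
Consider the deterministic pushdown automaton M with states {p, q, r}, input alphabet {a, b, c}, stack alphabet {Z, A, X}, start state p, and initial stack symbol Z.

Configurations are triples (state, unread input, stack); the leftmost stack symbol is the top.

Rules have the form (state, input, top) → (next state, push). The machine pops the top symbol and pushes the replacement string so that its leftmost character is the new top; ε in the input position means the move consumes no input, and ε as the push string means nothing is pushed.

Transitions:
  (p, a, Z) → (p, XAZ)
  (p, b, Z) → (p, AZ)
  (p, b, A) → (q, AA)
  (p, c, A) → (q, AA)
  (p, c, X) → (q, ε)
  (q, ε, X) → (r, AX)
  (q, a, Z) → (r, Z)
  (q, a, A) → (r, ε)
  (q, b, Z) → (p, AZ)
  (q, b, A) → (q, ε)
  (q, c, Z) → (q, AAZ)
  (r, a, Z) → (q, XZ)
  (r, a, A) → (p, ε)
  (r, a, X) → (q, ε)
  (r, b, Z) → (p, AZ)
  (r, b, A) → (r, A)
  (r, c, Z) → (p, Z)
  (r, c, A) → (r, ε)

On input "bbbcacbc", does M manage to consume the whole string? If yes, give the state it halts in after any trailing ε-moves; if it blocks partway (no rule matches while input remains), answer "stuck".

stuck

(p, bbbcacbc, Z)
  read b, top Z: go to p, push AZ → (p, bbcacbc, AZ)
  read b, top A: go to q, push AA → (q, bcacbc, AAZ)
  read b, top A: go to q, push ε → (q, cacbc, AZ)
No transition for (q, c, top A); M blocks with input cacbc remaining.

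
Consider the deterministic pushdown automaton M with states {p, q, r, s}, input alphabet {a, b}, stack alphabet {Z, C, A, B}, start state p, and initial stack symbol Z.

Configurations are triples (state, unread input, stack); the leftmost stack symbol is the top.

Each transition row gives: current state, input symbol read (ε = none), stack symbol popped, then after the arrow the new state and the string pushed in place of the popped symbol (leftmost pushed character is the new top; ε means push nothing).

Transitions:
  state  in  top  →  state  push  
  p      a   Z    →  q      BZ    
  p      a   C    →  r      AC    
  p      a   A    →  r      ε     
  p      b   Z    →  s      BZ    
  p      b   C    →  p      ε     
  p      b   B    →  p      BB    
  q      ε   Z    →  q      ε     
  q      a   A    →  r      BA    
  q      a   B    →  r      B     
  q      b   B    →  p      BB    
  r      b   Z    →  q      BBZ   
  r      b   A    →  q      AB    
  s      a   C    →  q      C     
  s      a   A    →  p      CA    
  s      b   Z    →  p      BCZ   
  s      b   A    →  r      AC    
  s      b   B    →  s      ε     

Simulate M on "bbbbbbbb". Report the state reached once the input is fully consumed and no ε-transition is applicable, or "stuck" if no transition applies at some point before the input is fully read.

p

(p, bbbbbbbb, Z)
  read b, top Z: go to s, push BZ → (s, bbbbbbb, BZ)
  read b, top B: go to s, push ε → (s, bbbbbb, Z)
  read b, top Z: go to p, push BCZ → (p, bbbbb, BCZ)
  read b, top B: go to p, push BB → (p, bbbb, BBCZ)
  read b, top B: go to p, push BB → (p, bbb, BBBCZ)
  read b, top B: go to p, push BB → (p, bb, BBBBCZ)
  read b, top B: go to p, push BB → (p, b, BBBBBCZ)
  read b, top B: go to p, push BB → (p, ε, BBBBBBCZ)
All input consumed; M is in state p.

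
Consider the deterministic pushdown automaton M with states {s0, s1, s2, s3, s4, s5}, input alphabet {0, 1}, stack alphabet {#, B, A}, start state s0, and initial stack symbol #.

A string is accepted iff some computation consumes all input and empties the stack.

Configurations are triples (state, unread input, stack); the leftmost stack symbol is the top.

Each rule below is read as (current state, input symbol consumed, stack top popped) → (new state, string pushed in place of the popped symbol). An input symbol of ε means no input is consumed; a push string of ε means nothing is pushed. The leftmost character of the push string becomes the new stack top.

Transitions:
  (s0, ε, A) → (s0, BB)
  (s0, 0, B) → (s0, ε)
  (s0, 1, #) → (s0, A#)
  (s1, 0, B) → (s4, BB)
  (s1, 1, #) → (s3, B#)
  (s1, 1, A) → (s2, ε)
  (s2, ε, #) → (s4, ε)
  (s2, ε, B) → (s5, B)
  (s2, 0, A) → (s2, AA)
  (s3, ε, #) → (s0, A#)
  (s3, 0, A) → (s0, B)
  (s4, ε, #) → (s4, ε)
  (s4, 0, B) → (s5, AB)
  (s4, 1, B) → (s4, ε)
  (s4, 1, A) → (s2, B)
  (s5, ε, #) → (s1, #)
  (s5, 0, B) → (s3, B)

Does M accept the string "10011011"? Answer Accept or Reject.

(s0, 10011011, #)
  read 1, top #: go to s0, push A# → (s0, 0011011, A#)
  ε-move, top A: go to s0, push BB → (s0, 0011011, BB#)
  read 0, top B: go to s0, push ε → (s0, 011011, B#)
  read 0, top B: go to s0, push ε → (s0, 11011, #)
  read 1, top #: go to s0, push A# → (s0, 1011, A#)
  ε-move, top A: go to s0, push BB → (s0, 1011, BB#)
No transition applies at (s0, 1011, BB#); input not fully consumed.

Reject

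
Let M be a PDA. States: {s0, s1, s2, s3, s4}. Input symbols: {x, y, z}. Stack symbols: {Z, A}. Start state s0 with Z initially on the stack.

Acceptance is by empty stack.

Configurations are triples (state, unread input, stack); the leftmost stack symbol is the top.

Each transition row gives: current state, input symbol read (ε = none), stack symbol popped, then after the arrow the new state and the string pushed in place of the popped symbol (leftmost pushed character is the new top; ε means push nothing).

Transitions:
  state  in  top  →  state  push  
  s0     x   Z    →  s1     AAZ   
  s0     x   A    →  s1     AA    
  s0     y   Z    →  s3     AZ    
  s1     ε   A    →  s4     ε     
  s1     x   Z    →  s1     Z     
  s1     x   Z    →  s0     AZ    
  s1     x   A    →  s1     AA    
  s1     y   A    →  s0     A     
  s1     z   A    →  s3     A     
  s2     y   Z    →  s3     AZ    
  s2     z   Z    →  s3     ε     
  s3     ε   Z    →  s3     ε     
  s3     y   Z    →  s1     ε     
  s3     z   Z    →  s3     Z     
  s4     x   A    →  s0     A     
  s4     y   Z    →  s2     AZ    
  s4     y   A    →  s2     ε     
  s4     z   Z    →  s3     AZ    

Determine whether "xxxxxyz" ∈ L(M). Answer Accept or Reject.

Accept

One accepting computation: (s0, xxxxxyz, Z) ⊢ (s1, xxxxyz, AAZ) ⊢ (s4, xxxxyz, AZ) ⊢ (s0, xxxyz, AZ) ⊢ (s1, xxyz, AAZ) ⊢ (s4, xxyz, AZ) ⊢ (s0, xyz, AZ) ⊢ (s1, yz, AAZ) ⊢ (s4, yz, AZ) ⊢ (s2, z, Z) ⊢ (s3, ε, ε)
All input consumed and the stack is empty.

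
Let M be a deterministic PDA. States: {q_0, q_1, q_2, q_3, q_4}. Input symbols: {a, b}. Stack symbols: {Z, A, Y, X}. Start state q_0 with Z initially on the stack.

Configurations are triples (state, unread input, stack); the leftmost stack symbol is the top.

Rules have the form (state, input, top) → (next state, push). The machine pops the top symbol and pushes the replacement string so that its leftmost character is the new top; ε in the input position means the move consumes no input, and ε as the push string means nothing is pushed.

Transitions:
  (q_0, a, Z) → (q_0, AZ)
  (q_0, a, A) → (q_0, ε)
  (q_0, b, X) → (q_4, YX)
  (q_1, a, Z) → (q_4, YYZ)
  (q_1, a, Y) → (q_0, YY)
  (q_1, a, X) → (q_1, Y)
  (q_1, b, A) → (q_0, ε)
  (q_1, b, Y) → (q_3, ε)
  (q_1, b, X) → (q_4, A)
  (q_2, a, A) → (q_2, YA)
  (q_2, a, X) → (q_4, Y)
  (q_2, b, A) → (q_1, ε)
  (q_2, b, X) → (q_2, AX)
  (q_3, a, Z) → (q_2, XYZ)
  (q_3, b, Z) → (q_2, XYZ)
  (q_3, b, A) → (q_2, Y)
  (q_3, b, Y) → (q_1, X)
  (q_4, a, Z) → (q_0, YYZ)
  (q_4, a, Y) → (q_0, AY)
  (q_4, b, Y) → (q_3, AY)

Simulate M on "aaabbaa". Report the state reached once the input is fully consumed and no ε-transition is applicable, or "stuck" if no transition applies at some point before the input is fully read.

stuck

(q_0, aaabbaa, Z)
  read a, top Z: go to q_0, push AZ → (q_0, aabbaa, AZ)
  read a, top A: go to q_0, push ε → (q_0, abbaa, Z)
  read a, top Z: go to q_0, push AZ → (q_0, bbaa, AZ)
No transition for (q_0, b, top A); M blocks with input bbaa remaining.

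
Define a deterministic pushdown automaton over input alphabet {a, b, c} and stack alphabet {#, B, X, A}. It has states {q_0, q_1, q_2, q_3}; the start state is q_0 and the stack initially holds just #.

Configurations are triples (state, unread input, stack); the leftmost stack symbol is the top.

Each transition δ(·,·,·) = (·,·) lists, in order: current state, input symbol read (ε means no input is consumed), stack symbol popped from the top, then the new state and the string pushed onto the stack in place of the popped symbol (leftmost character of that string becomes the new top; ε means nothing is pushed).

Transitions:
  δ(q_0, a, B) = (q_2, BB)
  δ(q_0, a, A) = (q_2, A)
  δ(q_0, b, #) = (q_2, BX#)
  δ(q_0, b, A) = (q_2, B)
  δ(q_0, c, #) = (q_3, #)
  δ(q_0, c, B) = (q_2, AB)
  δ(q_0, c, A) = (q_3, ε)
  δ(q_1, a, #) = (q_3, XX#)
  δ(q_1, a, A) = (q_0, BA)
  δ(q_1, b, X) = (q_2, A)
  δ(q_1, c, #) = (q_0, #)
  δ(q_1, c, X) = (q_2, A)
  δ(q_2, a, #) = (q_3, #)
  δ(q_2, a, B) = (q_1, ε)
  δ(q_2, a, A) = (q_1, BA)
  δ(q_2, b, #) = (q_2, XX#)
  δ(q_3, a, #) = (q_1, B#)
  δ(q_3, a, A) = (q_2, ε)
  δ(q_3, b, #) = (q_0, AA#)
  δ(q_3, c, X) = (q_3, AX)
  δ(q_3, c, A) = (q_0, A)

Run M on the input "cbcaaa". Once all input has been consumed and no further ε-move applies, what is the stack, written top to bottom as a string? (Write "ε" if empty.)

B#

(q_0, cbcaaa, #)
  read c, top #: go to q_3, push # → (q_3, bcaaa, #)
  read b, top #: go to q_0, push AA# → (q_0, caaa, AA#)
  read c, top A: go to q_3, push ε → (q_3, aaa, A#)
  read a, top A: go to q_2, push ε → (q_2, aa, #)
  read a, top #: go to q_3, push # → (q_3, a, #)
  read a, top #: go to q_1, push B# → (q_1, ε, B#)
All input consumed in state q_1 with stack B#.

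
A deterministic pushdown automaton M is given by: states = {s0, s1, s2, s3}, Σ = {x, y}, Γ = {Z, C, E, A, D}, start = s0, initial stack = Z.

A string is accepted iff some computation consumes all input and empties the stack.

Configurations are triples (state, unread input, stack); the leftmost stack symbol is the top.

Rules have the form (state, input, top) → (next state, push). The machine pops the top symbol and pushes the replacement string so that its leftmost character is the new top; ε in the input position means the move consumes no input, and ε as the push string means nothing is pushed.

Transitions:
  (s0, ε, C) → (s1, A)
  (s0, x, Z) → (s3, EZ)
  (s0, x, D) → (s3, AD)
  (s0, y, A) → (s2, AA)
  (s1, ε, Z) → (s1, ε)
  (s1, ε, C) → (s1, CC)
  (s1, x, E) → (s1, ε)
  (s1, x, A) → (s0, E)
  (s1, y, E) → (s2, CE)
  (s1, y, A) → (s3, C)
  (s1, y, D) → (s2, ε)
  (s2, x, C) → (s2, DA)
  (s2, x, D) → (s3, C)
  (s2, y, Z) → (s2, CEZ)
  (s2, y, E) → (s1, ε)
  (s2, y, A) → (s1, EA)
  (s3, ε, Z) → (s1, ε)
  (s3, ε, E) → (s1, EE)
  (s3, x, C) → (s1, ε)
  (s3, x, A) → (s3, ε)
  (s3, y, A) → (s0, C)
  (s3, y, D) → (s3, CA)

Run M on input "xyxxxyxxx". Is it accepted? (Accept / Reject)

Accept

(s0, xyxxxyxxx, Z) ⊢ (s3, yxxxyxxx, EZ) ⊢ (s1, yxxxyxxx, EEZ) ⊢ (s2, xxxyxxx, CEEZ) ⊢ (s2, xxyxxx, DAEEZ) ⊢ (s3, xyxxx, CAEEZ) ⊢ (s1, yxxx, AEEZ) ⊢ (s3, xxx, CEEZ) ⊢ (s1, xx, EEZ) ⊢ (s1, x, EZ) ⊢ (s1, ε, Z) ⊢ (s1, ε, ε)
All input consumed and the stack is empty.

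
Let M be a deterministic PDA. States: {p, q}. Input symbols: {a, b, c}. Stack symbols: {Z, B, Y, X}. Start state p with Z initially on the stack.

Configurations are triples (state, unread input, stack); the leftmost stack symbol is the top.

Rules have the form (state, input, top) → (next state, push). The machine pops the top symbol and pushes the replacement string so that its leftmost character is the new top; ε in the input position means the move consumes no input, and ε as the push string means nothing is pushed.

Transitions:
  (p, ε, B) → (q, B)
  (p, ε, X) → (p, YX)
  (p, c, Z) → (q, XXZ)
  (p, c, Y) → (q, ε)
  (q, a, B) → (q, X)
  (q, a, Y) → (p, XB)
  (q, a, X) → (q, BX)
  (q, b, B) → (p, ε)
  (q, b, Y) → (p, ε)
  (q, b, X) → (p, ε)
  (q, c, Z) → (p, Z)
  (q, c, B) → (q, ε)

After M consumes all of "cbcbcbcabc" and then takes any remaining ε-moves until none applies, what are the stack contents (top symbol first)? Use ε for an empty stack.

XZ

(p, cbcbcbcabc, Z) ⊢ (q, bcbcbcabc, XXZ) ⊢ (p, cbcbcabc, XZ) ⊢ (p, cbcbcabc, YXZ) ⊢ (q, bcbcabc, XZ) ⊢ (p, cbcabc, Z) ⊢ (q, bcabc, XXZ) ⊢ (p, cabc, XZ) ⊢ (p, cabc, YXZ) ⊢ (q, abc, XZ) ⊢ (q, bc, BXZ) ⊢ (p, c, XZ) ⊢ (p, c, YXZ) ⊢ (q, ε, XZ)
All input consumed in state q with stack XZ.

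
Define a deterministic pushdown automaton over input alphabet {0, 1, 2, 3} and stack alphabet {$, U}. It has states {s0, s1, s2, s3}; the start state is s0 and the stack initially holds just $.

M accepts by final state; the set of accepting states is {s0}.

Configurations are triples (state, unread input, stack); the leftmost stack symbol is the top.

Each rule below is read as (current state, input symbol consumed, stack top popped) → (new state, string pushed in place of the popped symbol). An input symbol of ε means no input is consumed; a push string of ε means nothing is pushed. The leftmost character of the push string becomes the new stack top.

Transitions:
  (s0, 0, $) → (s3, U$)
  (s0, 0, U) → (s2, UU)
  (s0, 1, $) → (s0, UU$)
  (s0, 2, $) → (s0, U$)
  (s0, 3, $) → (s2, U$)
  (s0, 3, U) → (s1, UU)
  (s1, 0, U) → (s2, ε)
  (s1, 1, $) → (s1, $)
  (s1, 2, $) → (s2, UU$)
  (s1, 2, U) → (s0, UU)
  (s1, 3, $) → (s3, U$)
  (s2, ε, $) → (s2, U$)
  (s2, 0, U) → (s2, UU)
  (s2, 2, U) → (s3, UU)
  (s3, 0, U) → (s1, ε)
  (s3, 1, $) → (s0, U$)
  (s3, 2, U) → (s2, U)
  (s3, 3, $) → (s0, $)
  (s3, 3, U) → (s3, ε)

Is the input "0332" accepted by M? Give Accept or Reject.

Accept

(s0, 0332, $)
  read 0, top $: go to s3, push U$ → (s3, 332, U$)
  read 3, top U: go to s3, push ε → (s3, 32, $)
  read 3, top $: go to s0, push $ → (s0, 2, $)
  read 2, top $: go to s0, push U$ → (s0, ε, U$)
All input consumed; state s0 ∈ F.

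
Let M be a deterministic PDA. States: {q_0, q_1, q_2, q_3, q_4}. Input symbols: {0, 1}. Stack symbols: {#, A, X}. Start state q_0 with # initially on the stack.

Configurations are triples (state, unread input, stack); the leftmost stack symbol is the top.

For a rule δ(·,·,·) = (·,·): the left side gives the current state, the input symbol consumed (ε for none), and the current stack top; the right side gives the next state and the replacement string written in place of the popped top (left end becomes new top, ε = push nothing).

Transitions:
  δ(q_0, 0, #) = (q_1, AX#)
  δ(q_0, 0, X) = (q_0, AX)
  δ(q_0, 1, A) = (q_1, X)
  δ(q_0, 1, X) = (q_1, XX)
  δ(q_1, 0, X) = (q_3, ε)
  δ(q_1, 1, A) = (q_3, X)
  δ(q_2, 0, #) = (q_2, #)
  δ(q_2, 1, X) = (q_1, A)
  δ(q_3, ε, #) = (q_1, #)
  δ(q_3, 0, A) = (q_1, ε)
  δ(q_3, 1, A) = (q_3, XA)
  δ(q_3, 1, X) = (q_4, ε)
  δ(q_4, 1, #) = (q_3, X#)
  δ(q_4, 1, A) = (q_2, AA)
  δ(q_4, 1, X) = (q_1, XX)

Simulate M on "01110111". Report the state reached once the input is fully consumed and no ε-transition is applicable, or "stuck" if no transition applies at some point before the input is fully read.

q_4

(q_0, 01110111, #) ⊢ (q_1, 1110111, AX#) ⊢ (q_3, 110111, XX#) ⊢ (q_4, 10111, X#) ⊢ (q_1, 0111, XX#) ⊢ (q_3, 111, X#) ⊢ (q_4, 11, #) ⊢ (q_3, 1, X#) ⊢ (q_4, ε, #)
All input consumed; M is in state q_4.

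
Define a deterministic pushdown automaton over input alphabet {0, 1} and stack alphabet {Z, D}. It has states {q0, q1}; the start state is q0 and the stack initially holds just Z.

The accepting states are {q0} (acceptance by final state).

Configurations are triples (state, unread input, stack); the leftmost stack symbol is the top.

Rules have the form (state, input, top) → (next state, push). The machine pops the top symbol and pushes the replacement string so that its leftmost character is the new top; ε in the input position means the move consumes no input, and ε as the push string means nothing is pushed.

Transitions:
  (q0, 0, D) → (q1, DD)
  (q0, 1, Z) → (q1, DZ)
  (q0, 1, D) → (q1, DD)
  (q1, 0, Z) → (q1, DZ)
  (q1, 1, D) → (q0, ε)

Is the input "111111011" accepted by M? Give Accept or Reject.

Reject

(q0, 111111011, Z)
  read 1, top Z: go to q1, push DZ → (q1, 11111011, DZ)
  read 1, top D: go to q0, push ε → (q0, 1111011, Z)
  read 1, top Z: go to q1, push DZ → (q1, 111011, DZ)
  read 1, top D: go to q0, push ε → (q0, 11011, Z)
  read 1, top Z: go to q1, push DZ → (q1, 1011, DZ)
  read 1, top D: go to q0, push ε → (q0, 011, Z)
No transition applies at (q0, 011, Z); input not fully consumed.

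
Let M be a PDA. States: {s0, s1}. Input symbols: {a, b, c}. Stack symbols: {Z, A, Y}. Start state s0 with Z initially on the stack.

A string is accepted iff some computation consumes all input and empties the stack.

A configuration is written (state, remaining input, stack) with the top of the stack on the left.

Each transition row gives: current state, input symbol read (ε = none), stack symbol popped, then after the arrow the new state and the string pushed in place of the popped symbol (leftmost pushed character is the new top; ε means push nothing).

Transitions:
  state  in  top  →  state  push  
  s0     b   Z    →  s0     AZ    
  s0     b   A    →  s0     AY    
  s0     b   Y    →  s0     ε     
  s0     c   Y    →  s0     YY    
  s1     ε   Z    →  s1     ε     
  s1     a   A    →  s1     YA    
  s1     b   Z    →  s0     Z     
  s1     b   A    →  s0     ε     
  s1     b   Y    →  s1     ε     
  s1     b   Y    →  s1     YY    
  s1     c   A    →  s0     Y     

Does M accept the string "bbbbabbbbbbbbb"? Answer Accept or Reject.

Reject

No computation consumes all input and empties the stack.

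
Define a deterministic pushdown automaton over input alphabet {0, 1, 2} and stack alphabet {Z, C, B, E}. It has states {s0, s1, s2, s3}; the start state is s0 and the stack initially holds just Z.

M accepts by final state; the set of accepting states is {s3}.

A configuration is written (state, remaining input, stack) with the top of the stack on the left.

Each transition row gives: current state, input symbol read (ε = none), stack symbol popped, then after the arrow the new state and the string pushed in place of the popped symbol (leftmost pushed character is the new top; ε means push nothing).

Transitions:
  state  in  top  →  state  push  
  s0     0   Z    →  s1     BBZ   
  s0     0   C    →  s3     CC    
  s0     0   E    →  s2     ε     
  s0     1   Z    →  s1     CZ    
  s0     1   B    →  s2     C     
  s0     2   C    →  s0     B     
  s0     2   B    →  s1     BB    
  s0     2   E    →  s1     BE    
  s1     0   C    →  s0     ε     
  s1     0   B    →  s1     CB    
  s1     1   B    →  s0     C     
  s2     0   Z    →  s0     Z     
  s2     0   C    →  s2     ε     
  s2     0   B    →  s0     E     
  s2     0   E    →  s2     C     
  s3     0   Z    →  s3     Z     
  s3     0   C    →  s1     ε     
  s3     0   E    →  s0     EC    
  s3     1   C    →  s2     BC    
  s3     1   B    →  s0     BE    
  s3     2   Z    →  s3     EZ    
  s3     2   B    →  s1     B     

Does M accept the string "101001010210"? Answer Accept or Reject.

Accept

(s0, 101001010210, Z)
  read 1, top Z: go to s1, push CZ → (s1, 01001010210, CZ)
  read 0, top C: go to s0, push ε → (s0, 1001010210, Z)
  read 1, top Z: go to s1, push CZ → (s1, 001010210, CZ)
  read 0, top C: go to s0, push ε → (s0, 01010210, Z)
  read 0, top Z: go to s1, push BBZ → (s1, 1010210, BBZ)
  read 1, top B: go to s0, push C → (s0, 010210, CBZ)
  read 0, top C: go to s3, push CC → (s3, 10210, CCBZ)
  read 1, top C: go to s2, push BC → (s2, 0210, BCCBZ)
  read 0, top B: go to s0, push E → (s0, 210, ECCBZ)
  read 2, top E: go to s1, push BE → (s1, 10, BECCBZ)
  read 1, top B: go to s0, push C → (s0, 0, CECCBZ)
  read 0, top C: go to s3, push CC → (s3, ε, CCECCBZ)
All input consumed; state s3 ∈ F.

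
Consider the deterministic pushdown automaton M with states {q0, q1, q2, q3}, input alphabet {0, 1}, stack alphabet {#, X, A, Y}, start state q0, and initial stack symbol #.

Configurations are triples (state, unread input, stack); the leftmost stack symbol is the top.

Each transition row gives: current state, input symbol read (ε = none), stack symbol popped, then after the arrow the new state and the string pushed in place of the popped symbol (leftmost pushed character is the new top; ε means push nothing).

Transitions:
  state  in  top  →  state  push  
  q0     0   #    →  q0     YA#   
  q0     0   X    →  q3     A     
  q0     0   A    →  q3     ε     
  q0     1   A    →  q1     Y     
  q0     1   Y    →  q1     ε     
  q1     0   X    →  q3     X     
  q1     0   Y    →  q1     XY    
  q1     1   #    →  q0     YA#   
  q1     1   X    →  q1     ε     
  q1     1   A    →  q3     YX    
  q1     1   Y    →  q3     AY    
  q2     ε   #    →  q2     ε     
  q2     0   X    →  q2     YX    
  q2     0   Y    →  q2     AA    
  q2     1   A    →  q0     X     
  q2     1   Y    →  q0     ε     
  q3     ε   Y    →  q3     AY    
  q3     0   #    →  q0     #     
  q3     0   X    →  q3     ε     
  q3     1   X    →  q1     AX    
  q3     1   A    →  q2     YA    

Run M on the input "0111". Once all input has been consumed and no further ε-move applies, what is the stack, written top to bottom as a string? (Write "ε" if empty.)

YAYX#

(q0, 0111, #) ⊢ (q0, 111, YA#) ⊢ (q1, 11, A#) ⊢ (q3, 1, YX#) ⊢ (q3, 1, AYX#) ⊢ (q2, ε, YAYX#)
All input consumed in state q2 with stack YAYX#.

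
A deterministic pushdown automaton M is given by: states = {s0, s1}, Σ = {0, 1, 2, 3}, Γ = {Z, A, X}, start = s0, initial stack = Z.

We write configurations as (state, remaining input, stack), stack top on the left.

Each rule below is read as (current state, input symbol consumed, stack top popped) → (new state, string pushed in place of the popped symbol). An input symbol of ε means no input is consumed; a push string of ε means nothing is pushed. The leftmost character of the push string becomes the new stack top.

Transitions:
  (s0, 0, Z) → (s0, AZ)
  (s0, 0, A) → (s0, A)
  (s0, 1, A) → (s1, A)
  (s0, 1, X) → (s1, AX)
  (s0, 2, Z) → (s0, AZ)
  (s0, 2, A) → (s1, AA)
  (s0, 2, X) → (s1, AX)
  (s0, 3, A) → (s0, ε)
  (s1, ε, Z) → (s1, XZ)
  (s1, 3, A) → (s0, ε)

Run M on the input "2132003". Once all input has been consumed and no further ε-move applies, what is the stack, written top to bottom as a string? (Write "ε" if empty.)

Z

(s0, 2132003, Z) ⊢ (s0, 132003, AZ) ⊢ (s1, 32003, AZ) ⊢ (s0, 2003, Z) ⊢ (s0, 003, AZ) ⊢ (s0, 03, AZ) ⊢ (s0, 3, AZ) ⊢ (s0, ε, Z)
All input consumed in state s0 with stack Z.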